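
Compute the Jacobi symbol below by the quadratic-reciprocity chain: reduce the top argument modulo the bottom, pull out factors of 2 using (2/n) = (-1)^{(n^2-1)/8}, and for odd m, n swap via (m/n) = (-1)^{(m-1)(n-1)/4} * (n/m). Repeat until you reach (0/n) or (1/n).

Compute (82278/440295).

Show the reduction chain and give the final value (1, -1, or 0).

82278 = 2^1·41139; (2/440295) = +1 since 440295 mod 8 = 7, so (82278/440295) = (+1)^1·(41139/440295); sign now +1
reciprocity: (41139/440295) = -1·(440295/41139) since 41139 mod 4 = 3, 440295 mod 4 = 3; sign now -1
(440295/41139) = (28905/41139)   [reduce mod 41139]
reciprocity: (28905/41139) = +1·(41139/28905) since 28905 mod 4 = 1, 41139 mod 4 = 3; sign now -1
(41139/28905) = (12234/28905)   [reduce mod 28905]
12234 = 2^1·6117; (2/28905) = +1 since 28905 mod 8 = 1, so (12234/28905) = (+1)^1·(6117/28905); sign now -1
reciprocity: (6117/28905) = +1·(28905/6117) since 6117 mod 4 = 1, 28905 mod 4 = 1; sign now -1
(28905/6117) = (4437/6117)   [reduce mod 6117]
reciprocity: (4437/6117) = +1·(6117/4437) since 4437 mod 4 = 1, 6117 mod 4 = 1; sign now -1
(6117/4437) = (1680/4437)   [reduce mod 4437]
1680 = 2^4·105; (2/4437) = -1 since 4437 mod 8 = 5, so (1680/4437) = (-1)^4·(105/4437); sign now -1
reciprocity: (105/4437) = +1·(4437/105) since 105 mod 4 = 1, 4437 mod 4 = 1; sign now -1
(4437/105) = (27/105)   [reduce mod 105]
reciprocity: (27/105) = +1·(105/27) since 27 mod 4 = 3, 105 mod 4 = 1; sign now -1
(105/27) = (24/27)   [reduce mod 27]
24 = 2^3·3; (2/27) = -1 since 27 mod 8 = 3, so (24/27) = (-1)^3·(3/27); sign now +1
reciprocity: (3/27) = -1·(27/3) since 3 mod 4 = 3, 27 mod 4 = 3; sign now -1
(27/3) = (0/3)   [reduce mod 3]
(0/3) = 0   [gcd(a, n) > 1]; final value = 0

0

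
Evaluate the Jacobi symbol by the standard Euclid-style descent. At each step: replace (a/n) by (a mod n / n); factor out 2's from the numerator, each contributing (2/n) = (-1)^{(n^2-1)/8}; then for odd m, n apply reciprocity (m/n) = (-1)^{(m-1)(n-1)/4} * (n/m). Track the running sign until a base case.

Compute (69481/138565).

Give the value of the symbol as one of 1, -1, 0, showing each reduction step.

-1

reciprocity: (69481/138565) = +1·(138565/69481) since 69481 mod 4 = 1, 138565 mod 4 = 1; sign now +1
(138565/69481) = (69084/69481)   [reduce mod 69481]
69084 = 2^2·17271; (2/69481) = +1 since 69481 mod 8 = 1, so (69084/69481) = (+1)^2·(17271/69481); sign now +1
reciprocity: (17271/69481) = +1·(69481/17271) since 17271 mod 4 = 3, 69481 mod 4 = 1; sign now +1
(69481/17271) = (397/17271)   [reduce mod 17271]
reciprocity: (397/17271) = +1·(17271/397) since 397 mod 4 = 1, 17271 mod 4 = 3; sign now +1
(17271/397) = (200/397)   [reduce mod 397]
200 = 2^3·25; (2/397) = -1 since 397 mod 8 = 5, so (200/397) = (-1)^3·(25/397); sign now -1
reciprocity: (25/397) = +1·(397/25) since 25 mod 4 = 1, 397 mod 4 = 1; sign now -1
(397/25) = (22/25)   [reduce mod 25]
22 = 2^1·11; (2/25) = +1 since 25 mod 8 = 1, so (22/25) = (+1)^1·(11/25); sign now -1
reciprocity: (11/25) = +1·(25/11) since 11 mod 4 = 3, 25 mod 4 = 1; sign now -1
(25/11) = (3/11)   [reduce mod 11]
reciprocity: (3/11) = -1·(11/3) since 3 mod 4 = 3, 11 mod 4 = 3; sign now +1
(11/3) = (2/3)   [reduce mod 3]
2 = 2^1·1; (2/3) = -1 since 3 mod 8 = 3, so (2/3) = (-1)^1·(1/3); sign now -1
(1/3) = 1; final value = sign = -1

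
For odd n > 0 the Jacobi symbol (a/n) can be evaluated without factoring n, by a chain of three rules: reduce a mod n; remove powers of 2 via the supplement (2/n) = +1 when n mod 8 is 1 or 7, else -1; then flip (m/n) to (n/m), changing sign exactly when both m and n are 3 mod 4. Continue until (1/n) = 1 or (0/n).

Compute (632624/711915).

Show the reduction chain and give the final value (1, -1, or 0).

632624 = 2^4·39539; (2/711915) = -1 since 711915 mod 8 = 3, so (632624/711915) = (-1)^4·(39539/711915); sign now +1
reciprocity: (39539/711915) = -1·(711915/39539) since 39539 mod 4 = 3, 711915 mod 4 = 3; sign now -1
(711915/39539) = (213/39539)   [reduce mod 39539]
reciprocity: (213/39539) = +1·(39539/213) since 213 mod 4 = 1, 39539 mod 4 = 3; sign now -1
(39539/213) = (134/213)   [reduce mod 213]
134 = 2^1·67; (2/213) = -1 since 213 mod 8 = 5, so (134/213) = (-1)^1·(67/213); sign now +1
reciprocity: (67/213) = +1·(213/67) since 67 mod 4 = 3, 213 mod 4 = 1; sign now +1
(213/67) = (12/67)   [reduce mod 67]
12 = 2^2·3; (2/67) = -1 since 67 mod 8 = 3, so (12/67) = (-1)^2·(3/67); sign now +1
reciprocity: (3/67) = -1·(67/3) since 3 mod 4 = 3, 67 mod 4 = 3; sign now -1
(67/3) = (1/3)   [reduce mod 3]
(1/3) = 1; final value = sign = -1

-1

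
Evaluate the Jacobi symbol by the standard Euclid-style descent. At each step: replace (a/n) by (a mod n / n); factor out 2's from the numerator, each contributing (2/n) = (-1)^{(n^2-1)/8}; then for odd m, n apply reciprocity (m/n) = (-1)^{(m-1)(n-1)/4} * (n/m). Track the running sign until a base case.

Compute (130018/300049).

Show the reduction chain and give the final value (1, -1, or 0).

130018 = 2^1·65009; (2/300049) = +1 since 300049 mod 8 = 1, so (130018/300049) = (+1)^1·(65009/300049); sign now +1
reciprocity: (65009/300049) = +1·(300049/65009) since 65009 mod 4 = 1, 300049 mod 4 = 1; sign now +1
(300049/65009) = (40013/65009)   [reduce mod 65009]
reciprocity: (40013/65009) = +1·(65009/40013) since 40013 mod 4 = 1, 65009 mod 4 = 1; sign now +1
(65009/40013) = (24996/40013)   [reduce mod 40013]
24996 = 2^2·6249; (2/40013) = -1 since 40013 mod 8 = 5, so (24996/40013) = (-1)^2·(6249/40013); sign now +1
reciprocity: (6249/40013) = +1·(40013/6249) since 6249 mod 4 = 1, 40013 mod 4 = 1; sign now +1
(40013/6249) = (2519/6249)   [reduce mod 6249]
reciprocity: (2519/6249) = +1·(6249/2519) since 2519 mod 4 = 3, 6249 mod 4 = 1; sign now +1
(6249/2519) = (1211/2519)   [reduce mod 2519]
reciprocity: (1211/2519) = -1·(2519/1211) since 1211 mod 4 = 3, 2519 mod 4 = 3; sign now -1
(2519/1211) = (97/1211)   [reduce mod 1211]
reciprocity: (97/1211) = +1·(1211/97) since 97 mod 4 = 1, 1211 mod 4 = 3; sign now -1
(1211/97) = (47/97)   [reduce mod 97]
reciprocity: (47/97) = +1·(97/47) since 47 mod 4 = 3, 97 mod 4 = 1; sign now -1
(97/47) = (3/47)   [reduce mod 47]
reciprocity: (3/47) = -1·(47/3) since 3 mod 4 = 3, 47 mod 4 = 3; sign now +1
(47/3) = (2/3)   [reduce mod 3]
2 = 2^1·1; (2/3) = -1 since 3 mod 8 = 3, so (2/3) = (-1)^1·(1/3); sign now -1
(1/3) = 1; final value = sign = -1

-1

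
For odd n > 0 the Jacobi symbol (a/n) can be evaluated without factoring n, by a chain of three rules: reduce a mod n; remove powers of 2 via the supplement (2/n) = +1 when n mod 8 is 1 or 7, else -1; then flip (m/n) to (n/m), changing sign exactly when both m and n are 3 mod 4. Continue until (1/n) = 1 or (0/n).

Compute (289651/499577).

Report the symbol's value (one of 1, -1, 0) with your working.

-1

flip (289651/499577) -> (499577/289651): both odd, 289651 mod 4 = 3, 499577 mod 4 = 1, so the flip contributes +1; sign now +1
(499577/289651): 499577 mod 289651 = 209926, so (499577/289651) = (209926/289651)
factor out 2^1: 209926 = 2^1·104963; with 289651 mod 8 = 3, (2/289651) = -1; sign now -1; continue with (104963/289651)
flip (104963/289651) -> (289651/104963): both odd, 104963 mod 4 = 3, 289651 mod 4 = 3, so the flip contributes -1; sign now +1
(289651/104963): 289651 mod 104963 = 79725, so (289651/104963) = (79725/104963)
flip (79725/104963) -> (104963/79725): both odd, 79725 mod 4 = 1, 104963 mod 4 = 3, so the flip contributes +1; sign now +1
(104963/79725): 104963 mod 79725 = 25238, so (104963/79725) = (25238/79725)
factor out 2^1: 25238 = 2^1·12619; with 79725 mod 8 = 5, (2/79725) = -1; sign now -1; continue with (12619/79725)
flip (12619/79725) -> (79725/12619): both odd, 12619 mod 4 = 3, 79725 mod 4 = 1, so the flip contributes +1; sign now -1
(79725/12619): 79725 mod 12619 = 4011, so (79725/12619) = (4011/12619)
flip (4011/12619) -> (12619/4011): both odd, 4011 mod 4 = 3, 12619 mod 4 = 3, so the flip contributes -1; sign now +1
(12619/4011): 12619 mod 4011 = 586, so (12619/4011) = (586/4011)
factor out 2^1: 586 = 2^1·293; with 4011 mod 8 = 3, (2/4011) = -1; sign now -1; continue with (293/4011)
flip (293/4011) -> (4011/293): both odd, 293 mod 4 = 1, 4011 mod 4 = 3, so the flip contributes +1; sign now -1
(4011/293): 4011 mod 293 = 202, so (4011/293) = (202/293)
factor out 2^1: 202 = 2^1·101; with 293 mod 8 = 5, (2/293) = -1; sign now +1; continue with (101/293)
flip (101/293) -> (293/101): both odd, 101 mod 4 = 1, 293 mod 4 = 1, so the flip contributes +1; sign now +1
(293/101): 293 mod 101 = 91, so (293/101) = (91/101)
flip (91/101) -> (101/91): both odd, 91 mod 4 = 3, 101 mod 4 = 1, so the flip contributes +1; sign now +1
(101/91): 101 mod 91 = 10, so (101/91) = (10/91)
factor out 2^1: 10 = 2^1·5; with 91 mod 8 = 3, (2/91) = -1; sign now -1; continue with (5/91)
flip (5/91) -> (91/5): both odd, 5 mod 4 = 1, 91 mod 4 = 3, so the flip contributes +1; sign now -1
(91/5): 91 mod 5 = 1, so (91/5) = (1/5)
reached (1/5) = 1, so the symbol is -1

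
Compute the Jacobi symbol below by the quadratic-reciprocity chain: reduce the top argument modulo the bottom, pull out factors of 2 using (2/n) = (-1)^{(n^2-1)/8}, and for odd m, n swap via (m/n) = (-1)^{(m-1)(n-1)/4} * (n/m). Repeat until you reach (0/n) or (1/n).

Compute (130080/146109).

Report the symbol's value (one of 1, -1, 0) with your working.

factor out 2^5: 130080 = 2^5·4065; with 146109 mod 8 = 5, (2/146109) = -1; sign now -1; continue with (4065/146109)
flip (4065/146109) -> (146109/4065): both odd, 4065 mod 4 = 1, 146109 mod 4 = 1, so the flip contributes +1; sign now -1
(146109/4065): 146109 mod 4065 = 3834, so (146109/4065) = (3834/4065)
factor out 2^1: 3834 = 2^1·1917; with 4065 mod 8 = 1, (2/4065) = +1; sign now -1; continue with (1917/4065)
flip (1917/4065) -> (4065/1917): both odd, 1917 mod 4 = 1, 4065 mod 4 = 1, so the flip contributes +1; sign now -1
(4065/1917): 4065 mod 1917 = 231, so (4065/1917) = (231/1917)
flip (231/1917) -> (1917/231): both odd, 231 mod 4 = 3, 1917 mod 4 = 1, so the flip contributes +1; sign now -1
(1917/231): 1917 mod 231 = 69, so (1917/231) = (69/231)
flip (69/231) -> (231/69): both odd, 69 mod 4 = 1, 231 mod 4 = 3, so the flip contributes +1; sign now -1
(231/69): 231 mod 69 = 24, so (231/69) = (24/69)
factor out 2^3: 24 = 2^3·3; with 69 mod 8 = 5, (2/69) = -1; sign now +1; continue with (3/69)
flip (3/69) -> (69/3): both odd, 3 mod 4 = 3, 69 mod 4 = 1, so the flip contributes +1; sign now +1
(69/3): 69 mod 3 = 0, so (69/3) = (0/3)
reached (0/3); gcd(a, n) > 1, so (0/3) = 0 and the symbol is 0

0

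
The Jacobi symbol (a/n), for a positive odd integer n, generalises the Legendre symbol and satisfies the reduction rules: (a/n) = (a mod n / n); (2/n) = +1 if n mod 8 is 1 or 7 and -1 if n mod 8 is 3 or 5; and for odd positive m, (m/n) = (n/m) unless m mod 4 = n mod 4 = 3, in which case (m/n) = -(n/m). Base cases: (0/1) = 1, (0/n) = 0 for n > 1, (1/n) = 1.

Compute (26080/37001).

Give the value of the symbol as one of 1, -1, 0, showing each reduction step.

0

factor out 2^5: 26080 = 2^5·815; with 37001 mod 8 = 1, (2/37001) = +1; sign now +1; continue with (815/37001)
flip (815/37001) -> (37001/815): both odd, 815 mod 4 = 3, 37001 mod 4 = 1, so the flip contributes +1; sign now +1
(37001/815): 37001 mod 815 = 326, so (37001/815) = (326/815)
factor out 2^1: 326 = 2^1·163; with 815 mod 8 = 7, (2/815) = +1; sign now +1; continue with (163/815)
flip (163/815) -> (815/163): both odd, 163 mod 4 = 3, 815 mod 4 = 3, so the flip contributes -1; sign now -1
(815/163): 815 mod 163 = 0, so (815/163) = (0/163)
reached (0/163); gcd(a, n) > 1, so (0/163) = 0 and the symbol is 0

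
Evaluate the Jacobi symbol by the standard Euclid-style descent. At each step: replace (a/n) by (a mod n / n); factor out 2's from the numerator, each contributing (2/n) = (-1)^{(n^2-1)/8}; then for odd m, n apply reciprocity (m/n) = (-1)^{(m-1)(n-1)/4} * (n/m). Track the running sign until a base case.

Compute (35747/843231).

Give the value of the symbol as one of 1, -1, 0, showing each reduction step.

1

flip (35747/843231) -> (843231/35747): both odd, 35747 mod 4 = 3, 843231 mod 4 = 3, so the flip contributes -1; sign now -1
(843231/35747): 843231 mod 35747 = 21050, so (843231/35747) = (21050/35747)
factor out 2^1: 21050 = 2^1·10525; with 35747 mod 8 = 3, (2/35747) = -1; sign now +1; continue with (10525/35747)
flip (10525/35747) -> (35747/10525): both odd, 10525 mod 4 = 1, 35747 mod 4 = 3, so the flip contributes +1; sign now +1
(35747/10525): 35747 mod 10525 = 4172, so (35747/10525) = (4172/10525)
factor out 2^2: 4172 = 2^2·1043; with 10525 mod 8 = 5, (2/10525) = -1; sign now +1; continue with (1043/10525)
flip (1043/10525) -> (10525/1043): both odd, 1043 mod 4 = 3, 10525 mod 4 = 1, so the flip contributes +1; sign now +1
(10525/1043): 10525 mod 1043 = 95, so (10525/1043) = (95/1043)
flip (95/1043) -> (1043/95): both odd, 95 mod 4 = 3, 1043 mod 4 = 3, so the flip contributes -1; sign now -1
(1043/95): 1043 mod 95 = 93, so (1043/95) = (93/95)
flip (93/95) -> (95/93): both odd, 93 mod 4 = 1, 95 mod 4 = 3, so the flip contributes +1; sign now -1
(95/93): 95 mod 93 = 2, so (95/93) = (2/93)
factor out 2^1: 2 = 2^1·1; with 93 mod 8 = 5, (2/93) = -1; sign now +1; continue with (1/93)
reached (1/93) = 1, so the symbol is +1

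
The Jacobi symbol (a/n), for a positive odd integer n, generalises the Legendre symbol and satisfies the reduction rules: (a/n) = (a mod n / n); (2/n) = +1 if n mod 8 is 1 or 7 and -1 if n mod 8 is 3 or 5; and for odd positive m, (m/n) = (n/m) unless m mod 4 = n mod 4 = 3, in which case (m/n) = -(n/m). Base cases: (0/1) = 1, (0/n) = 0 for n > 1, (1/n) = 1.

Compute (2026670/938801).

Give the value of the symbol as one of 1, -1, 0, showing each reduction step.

1

(2026670/938801) = (149068/938801)   [reduce mod 938801]
149068 = 2^2·37267; (2/938801) = +1 since 938801 mod 8 = 1, so (149068/938801) = (+1)^2·(37267/938801); sign now +1
reciprocity: (37267/938801) = +1·(938801/37267) since 37267 mod 4 = 3, 938801 mod 4 = 1; sign now +1
(938801/37267) = (7126/37267)   [reduce mod 37267]
7126 = 2^1·3563; (2/37267) = -1 since 37267 mod 8 = 3, so (7126/37267) = (-1)^1·(3563/37267); sign now -1
reciprocity: (3563/37267) = -1·(37267/3563) since 3563 mod 4 = 3, 37267 mod 4 = 3; sign now +1
(37267/3563) = (1637/3563)   [reduce mod 3563]
reciprocity: (1637/3563) = +1·(3563/1637) since 1637 mod 4 = 1, 3563 mod 4 = 3; sign now +1
(3563/1637) = (289/1637)   [reduce mod 1637]
reciprocity: (289/1637) = +1·(1637/289) since 289 mod 4 = 1, 1637 mod 4 = 1; sign now +1
(1637/289) = (192/289)   [reduce mod 289]
192 = 2^6·3; (2/289) = +1 since 289 mod 8 = 1, so (192/289) = (+1)^6·(3/289); sign now +1
reciprocity: (3/289) = +1·(289/3) since 3 mod 4 = 3, 289 mod 4 = 1; sign now +1
(289/3) = (1/3)   [reduce mod 3]
(1/3) = 1; final value = sign = +1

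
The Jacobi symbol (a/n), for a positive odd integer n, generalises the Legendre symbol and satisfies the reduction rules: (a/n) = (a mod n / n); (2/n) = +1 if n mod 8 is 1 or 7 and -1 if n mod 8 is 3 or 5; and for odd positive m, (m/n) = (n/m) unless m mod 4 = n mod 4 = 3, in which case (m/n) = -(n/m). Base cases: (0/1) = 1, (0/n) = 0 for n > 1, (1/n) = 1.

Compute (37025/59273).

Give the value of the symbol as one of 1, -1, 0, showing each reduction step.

1

reciprocity: (37025/59273) = +1·(59273/37025) since 37025 mod 4 = 1, 59273 mod 4 = 1; sign now +1
(59273/37025) = (22248/37025)   [reduce mod 37025]
22248 = 2^3·2781; (2/37025) = +1 since 37025 mod 8 = 1, so (22248/37025) = (+1)^3·(2781/37025); sign now +1
reciprocity: (2781/37025) = +1·(37025/2781) since 2781 mod 4 = 1, 37025 mod 4 = 1; sign now +1
(37025/2781) = (872/2781)   [reduce mod 2781]
872 = 2^3·109; (2/2781) = -1 since 2781 mod 8 = 5, so (872/2781) = (-1)^3·(109/2781); sign now -1
reciprocity: (109/2781) = +1·(2781/109) since 109 mod 4 = 1, 2781 mod 4 = 1; sign now -1
(2781/109) = (56/109)   [reduce mod 109]
56 = 2^3·7; (2/109) = -1 since 109 mod 8 = 5, so (56/109) = (-1)^3·(7/109); sign now +1
reciprocity: (7/109) = +1·(109/7) since 7 mod 4 = 3, 109 mod 4 = 1; sign now +1
(109/7) = (4/7)   [reduce mod 7]
4 = 2^2·1; (2/7) = +1 since 7 mod 8 = 7, so (4/7) = (+1)^2·(1/7); sign now +1
(1/7) = 1; final value = sign = +1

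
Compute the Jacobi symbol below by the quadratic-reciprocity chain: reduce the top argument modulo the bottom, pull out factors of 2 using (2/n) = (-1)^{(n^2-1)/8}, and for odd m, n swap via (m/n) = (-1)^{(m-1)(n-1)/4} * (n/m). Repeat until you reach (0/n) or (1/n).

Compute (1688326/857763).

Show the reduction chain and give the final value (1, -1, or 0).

(1688326/857763) = (830563/857763)   [reduce mod 857763]
reciprocity: (830563/857763) = -1·(857763/830563) since 830563 mod 4 = 3, 857763 mod 4 = 3; sign now -1
(857763/830563) = (27200/830563)   [reduce mod 830563]
27200 = 2^6·425; (2/830563) = -1 since 830563 mod 8 = 3, so (27200/830563) = (-1)^6·(425/830563); sign now -1
reciprocity: (425/830563) = +1·(830563/425) since 425 mod 4 = 1, 830563 mod 4 = 3; sign now -1
(830563/425) = (113/425)   [reduce mod 425]
reciprocity: (113/425) = +1·(425/113) since 113 mod 4 = 1, 425 mod 4 = 1; sign now -1
(425/113) = (86/113)   [reduce mod 113]
86 = 2^1·43; (2/113) = +1 since 113 mod 8 = 1, so (86/113) = (+1)^1·(43/113); sign now -1
reciprocity: (43/113) = +1·(113/43) since 43 mod 4 = 3, 113 mod 4 = 1; sign now -1
(113/43) = (27/43)   [reduce mod 43]
reciprocity: (27/43) = -1·(43/27) since 27 mod 4 = 3, 43 mod 4 = 3; sign now +1
(43/27) = (16/27)   [reduce mod 27]
16 = 2^4·1; (2/27) = -1 since 27 mod 8 = 3, so (16/27) = (-1)^4·(1/27); sign now +1
(1/27) = 1; final value = sign = +1

1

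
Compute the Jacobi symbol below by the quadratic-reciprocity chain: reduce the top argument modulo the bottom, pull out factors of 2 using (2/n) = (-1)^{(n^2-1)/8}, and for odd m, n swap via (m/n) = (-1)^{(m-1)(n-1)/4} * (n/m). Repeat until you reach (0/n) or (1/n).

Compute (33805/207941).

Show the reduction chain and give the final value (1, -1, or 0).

1

reciprocity: (33805/207941) = +1·(207941/33805) since 33805 mod 4 = 1, 207941 mod 4 = 1; sign now +1
(207941/33805) = (5111/33805)   [reduce mod 33805]
reciprocity: (5111/33805) = +1·(33805/5111) since 5111 mod 4 = 3, 33805 mod 4 = 1; sign now +1
(33805/5111) = (3139/5111)   [reduce mod 5111]
reciprocity: (3139/5111) = -1·(5111/3139) since 3139 mod 4 = 3, 5111 mod 4 = 3; sign now -1
(5111/3139) = (1972/3139)   [reduce mod 3139]
1972 = 2^2·493; (2/3139) = -1 since 3139 mod 8 = 3, so (1972/3139) = (-1)^2·(493/3139); sign now -1
reciprocity: (493/3139) = +1·(3139/493) since 493 mod 4 = 1, 3139 mod 4 = 3; sign now -1
(3139/493) = (181/493)   [reduce mod 493]
reciprocity: (181/493) = +1·(493/181) since 181 mod 4 = 1, 493 mod 4 = 1; sign now -1
(493/181) = (131/181)   [reduce mod 181]
reciprocity: (131/181) = +1·(181/131) since 131 mod 4 = 3, 181 mod 4 = 1; sign now -1
(181/131) = (50/131)   [reduce mod 131]
50 = 2^1·25; (2/131) = -1 since 131 mod 8 = 3, so (50/131) = (-1)^1·(25/131); sign now +1
reciprocity: (25/131) = +1·(131/25) since 25 mod 4 = 1, 131 mod 4 = 3; sign now +1
(131/25) = (6/25)   [reduce mod 25]
6 = 2^1·3; (2/25) = +1 since 25 mod 8 = 1, so (6/25) = (+1)^1·(3/25); sign now +1
reciprocity: (3/25) = +1·(25/3) since 3 mod 4 = 3, 25 mod 4 = 1; sign now +1
(25/3) = (1/3)   [reduce mod 3]
(1/3) = 1; final value = sign = +1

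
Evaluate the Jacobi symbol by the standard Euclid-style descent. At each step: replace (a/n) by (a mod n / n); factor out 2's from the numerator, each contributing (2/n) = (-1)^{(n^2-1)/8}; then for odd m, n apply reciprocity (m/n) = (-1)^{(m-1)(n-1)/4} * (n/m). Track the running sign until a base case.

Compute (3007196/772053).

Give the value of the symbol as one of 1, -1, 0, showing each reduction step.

(3007196/772053) = (691037/772053)   [reduce mod 772053]
reciprocity: (691037/772053) = +1·(772053/691037) since 691037 mod 4 = 1, 772053 mod 4 = 1; sign now +1
(772053/691037) = (81016/691037)   [reduce mod 691037]
81016 = 2^3·10127; (2/691037) = -1 since 691037 mod 8 = 5, so (81016/691037) = (-1)^3·(10127/691037); sign now -1
reciprocity: (10127/691037) = +1·(691037/10127) since 10127 mod 4 = 3, 691037 mod 4 = 1; sign now -1
(691037/10127) = (2401/10127)   [reduce mod 10127]
reciprocity: (2401/10127) = +1·(10127/2401) since 2401 mod 4 = 1, 10127 mod 4 = 3; sign now -1
(10127/2401) = (523/2401)   [reduce mod 2401]
reciprocity: (523/2401) = +1·(2401/523) since 523 mod 4 = 3, 2401 mod 4 = 1; sign now -1
(2401/523) = (309/523)   [reduce mod 523]
reciprocity: (309/523) = +1·(523/309) since 309 mod 4 = 1, 523 mod 4 = 3; sign now -1
(523/309) = (214/309)   [reduce mod 309]
214 = 2^1·107; (2/309) = -1 since 309 mod 8 = 5, so (214/309) = (-1)^1·(107/309); sign now +1
reciprocity: (107/309) = +1·(309/107) since 107 mod 4 = 3, 309 mod 4 = 1; sign now +1
(309/107) = (95/107)   [reduce mod 107]
reciprocity: (95/107) = -1·(107/95) since 95 mod 4 = 3, 107 mod 4 = 3; sign now -1
(107/95) = (12/95)   [reduce mod 95]
12 = 2^2·3; (2/95) = +1 since 95 mod 8 = 7, so (12/95) = (+1)^2·(3/95); sign now -1
reciprocity: (3/95) = -1·(95/3) since 3 mod 4 = 3, 95 mod 4 = 3; sign now +1
(95/3) = (2/3)   [reduce mod 3]
2 = 2^1·1; (2/3) = -1 since 3 mod 8 = 3, so (2/3) = (-1)^1·(1/3); sign now -1
(1/3) = 1; final value = sign = -1

-1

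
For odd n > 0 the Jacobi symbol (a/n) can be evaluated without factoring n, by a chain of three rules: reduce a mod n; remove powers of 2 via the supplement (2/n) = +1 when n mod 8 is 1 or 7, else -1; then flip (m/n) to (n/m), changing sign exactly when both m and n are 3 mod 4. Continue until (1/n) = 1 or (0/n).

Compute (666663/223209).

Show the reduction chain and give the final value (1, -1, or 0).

(666663/223209): 666663 mod 223209 = 220245, so (666663/223209) = (220245/223209)
flip (220245/223209) -> (223209/220245): both odd, 220245 mod 4 = 1, 223209 mod 4 = 1, so the flip contributes +1; sign now +1
(223209/220245): 223209 mod 220245 = 2964, so (223209/220245) = (2964/220245)
factor out 2^2: 2964 = 2^2·741; with 220245 mod 8 = 5, (2/220245) = -1; sign now +1; continue with (741/220245)
flip (741/220245) -> (220245/741): both odd, 741 mod 4 = 1, 220245 mod 4 = 1, so the flip contributes +1; sign now +1
(220245/741): 220245 mod 741 = 168, so (220245/741) = (168/741)
factor out 2^3: 168 = 2^3·21; with 741 mod 8 = 5, (2/741) = -1; sign now -1; continue with (21/741)
flip (21/741) -> (741/21): both odd, 21 mod 4 = 1, 741 mod 4 = 1, so the flip contributes +1; sign now -1
(741/21): 741 mod 21 = 6, so (741/21) = (6/21)
factor out 2^1: 6 = 2^1·3; with 21 mod 8 = 5, (2/21) = -1; sign now +1; continue with (3/21)
flip (3/21) -> (21/3): both odd, 3 mod 4 = 3, 21 mod 4 = 1, so the flip contributes +1; sign now +1
(21/3): 21 mod 3 = 0, so (21/3) = (0/3)
reached (0/3); gcd(a, n) > 1, so (0/3) = 0 and the symbol is 0

0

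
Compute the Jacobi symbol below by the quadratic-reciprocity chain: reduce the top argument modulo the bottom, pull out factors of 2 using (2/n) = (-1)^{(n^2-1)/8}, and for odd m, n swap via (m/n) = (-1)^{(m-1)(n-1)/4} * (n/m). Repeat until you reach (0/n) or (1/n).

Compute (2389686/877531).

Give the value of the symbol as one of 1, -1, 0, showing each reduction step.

(2389686/877531): 2389686 mod 877531 = 634624, so (2389686/877531) = (634624/877531)
factor out 2^8: 634624 = 2^8·2479; with 877531 mod 8 = 3, (2/877531) = -1; sign now +1; continue with (2479/877531)
flip (2479/877531) -> (877531/2479): both odd, 2479 mod 4 = 3, 877531 mod 4 = 3, so the flip contributes -1; sign now -1
(877531/2479): 877531 mod 2479 = 2444, so (877531/2479) = (2444/2479)
factor out 2^2: 2444 = 2^2·611; with 2479 mod 8 = 7, (2/2479) = +1; sign now -1; continue with (611/2479)
flip (611/2479) -> (2479/611): both odd, 611 mod 4 = 3, 2479 mod 4 = 3, so the flip contributes -1; sign now +1
(2479/611): 2479 mod 611 = 35, so (2479/611) = (35/611)
flip (35/611) -> (611/35): both odd, 35 mod 4 = 3, 611 mod 4 = 3, so the flip contributes -1; sign now -1
(611/35): 611 mod 35 = 16, so (611/35) = (16/35)
factor out 2^4: 16 = 2^4·1; with 35 mod 8 = 3, (2/35) = -1; sign now -1; continue with (1/35)
reached (1/35) = 1, so the symbol is -1

-1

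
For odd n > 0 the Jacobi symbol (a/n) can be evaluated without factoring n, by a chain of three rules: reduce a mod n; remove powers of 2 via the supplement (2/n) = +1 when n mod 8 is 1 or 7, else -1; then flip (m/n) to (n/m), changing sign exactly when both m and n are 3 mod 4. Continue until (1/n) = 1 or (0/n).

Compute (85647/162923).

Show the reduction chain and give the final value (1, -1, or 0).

1

flip (85647/162923) -> (162923/85647): both odd, 85647 mod 4 = 3, 162923 mod 4 = 3, so the flip contributes -1; sign now -1
(162923/85647): 162923 mod 85647 = 77276, so (162923/85647) = (77276/85647)
factor out 2^2: 77276 = 2^2·19319; with 85647 mod 8 = 7, (2/85647) = +1; sign now -1; continue with (19319/85647)
flip (19319/85647) -> (85647/19319): both odd, 19319 mod 4 = 3, 85647 mod 4 = 3, so the flip contributes -1; sign now +1
(85647/19319): 85647 mod 19319 = 8371, so (85647/19319) = (8371/19319)
flip (8371/19319) -> (19319/8371): both odd, 8371 mod 4 = 3, 19319 mod 4 = 3, so the flip contributes -1; sign now -1
(19319/8371): 19319 mod 8371 = 2577, so (19319/8371) = (2577/8371)
flip (2577/8371) -> (8371/2577): both odd, 2577 mod 4 = 1, 8371 mod 4 = 3, so the flip contributes +1; sign now -1
(8371/2577): 8371 mod 2577 = 640, so (8371/2577) = (640/2577)
factor out 2^7: 640 = 2^7·5; with 2577 mod 8 = 1, (2/2577) = +1; sign now -1; continue with (5/2577)
flip (5/2577) -> (2577/5): both odd, 5 mod 4 = 1, 2577 mod 4 = 1, so the flip contributes +1; sign now -1
(2577/5): 2577 mod 5 = 2, so (2577/5) = (2/5)
factor out 2^1: 2 = 2^1·1; with 5 mod 8 = 5, (2/5) = -1; sign now +1; continue with (1/5)
reached (1/5) = 1, so the symbol is +1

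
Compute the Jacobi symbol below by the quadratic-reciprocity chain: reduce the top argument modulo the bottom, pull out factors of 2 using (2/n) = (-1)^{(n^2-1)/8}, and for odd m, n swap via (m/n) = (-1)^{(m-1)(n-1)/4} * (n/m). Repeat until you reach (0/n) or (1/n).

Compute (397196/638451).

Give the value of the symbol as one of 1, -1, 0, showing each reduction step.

1

factor out 2^2: 397196 = 2^2·99299; with 638451 mod 8 = 3, (2/638451) = -1; sign now +1; continue with (99299/638451)
flip (99299/638451) -> (638451/99299): both odd, 99299 mod 4 = 3, 638451 mod 4 = 3, so the flip contributes -1; sign now -1
(638451/99299): 638451 mod 99299 = 42657, so (638451/99299) = (42657/99299)
flip (42657/99299) -> (99299/42657): both odd, 42657 mod 4 = 1, 99299 mod 4 = 3, so the flip contributes +1; sign now -1
(99299/42657): 99299 mod 42657 = 13985, so (99299/42657) = (13985/42657)
flip (13985/42657) -> (42657/13985): both odd, 13985 mod 4 = 1, 42657 mod 4 = 1, so the flip contributes +1; sign now -1
(42657/13985): 42657 mod 13985 = 702, so (42657/13985) = (702/13985)
factor out 2^1: 702 = 2^1·351; with 13985 mod 8 = 1, (2/13985) = +1; sign now -1; continue with (351/13985)
flip (351/13985) -> (13985/351): both odd, 351 mod 4 = 3, 13985 mod 4 = 1, so the flip contributes +1; sign now -1
(13985/351): 13985 mod 351 = 296, so (13985/351) = (296/351)
factor out 2^3: 296 = 2^3·37; with 351 mod 8 = 7, (2/351) = +1; sign now -1; continue with (37/351)
flip (37/351) -> (351/37): both odd, 37 mod 4 = 1, 351 mod 4 = 3, so the flip contributes +1; sign now -1
(351/37): 351 mod 37 = 18, so (351/37) = (18/37)
factor out 2^1: 18 = 2^1·9; with 37 mod 8 = 5, (2/37) = -1; sign now +1; continue with (9/37)
flip (9/37) -> (37/9): both odd, 9 mod 4 = 1, 37 mod 4 = 1, so the flip contributes +1; sign now +1
(37/9): 37 mod 9 = 1, so (37/9) = (1/9)
reached (1/9) = 1, so the symbol is +1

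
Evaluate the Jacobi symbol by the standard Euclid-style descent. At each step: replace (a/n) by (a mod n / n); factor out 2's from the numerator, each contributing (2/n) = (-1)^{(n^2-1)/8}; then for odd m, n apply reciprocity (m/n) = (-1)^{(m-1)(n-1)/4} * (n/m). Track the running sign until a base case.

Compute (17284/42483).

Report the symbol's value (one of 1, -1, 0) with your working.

factor out 2^2: 17284 = 2^2·4321; with 42483 mod 8 = 3, (2/42483) = -1; sign now +1; continue with (4321/42483)
flip (4321/42483) -> (42483/4321): both odd, 4321 mod 4 = 1, 42483 mod 4 = 3, so the flip contributes +1; sign now +1
(42483/4321): 42483 mod 4321 = 3594, so (42483/4321) = (3594/4321)
factor out 2^1: 3594 = 2^1·1797; with 4321 mod 8 = 1, (2/4321) = +1; sign now +1; continue with (1797/4321)
flip (1797/4321) -> (4321/1797): both odd, 1797 mod 4 = 1, 4321 mod 4 = 1, so the flip contributes +1; sign now +1
(4321/1797): 4321 mod 1797 = 727, so (4321/1797) = (727/1797)
flip (727/1797) -> (1797/727): both odd, 727 mod 4 = 3, 1797 mod 4 = 1, so the flip contributes +1; sign now +1
(1797/727): 1797 mod 727 = 343, so (1797/727) = (343/727)
flip (343/727) -> (727/343): both odd, 343 mod 4 = 3, 727 mod 4 = 3, so the flip contributes -1; sign now -1
(727/343): 727 mod 343 = 41, so (727/343) = (41/343)
flip (41/343) -> (343/41): both odd, 41 mod 4 = 1, 343 mod 4 = 3, so the flip contributes +1; sign now -1
(343/41): 343 mod 41 = 15, so (343/41) = (15/41)
flip (15/41) -> (41/15): both odd, 15 mod 4 = 3, 41 mod 4 = 1, so the flip contributes +1; sign now -1
(41/15): 41 mod 15 = 11, so (41/15) = (11/15)
flip (11/15) -> (15/11): both odd, 11 mod 4 = 3, 15 mod 4 = 3, so the flip contributes -1; sign now +1
(15/11): 15 mod 11 = 4, so (15/11) = (4/11)
factor out 2^2: 4 = 2^2·1; with 11 mod 8 = 3, (2/11) = -1; sign now +1; continue with (1/11)
reached (1/11) = 1, so the symbol is +1

1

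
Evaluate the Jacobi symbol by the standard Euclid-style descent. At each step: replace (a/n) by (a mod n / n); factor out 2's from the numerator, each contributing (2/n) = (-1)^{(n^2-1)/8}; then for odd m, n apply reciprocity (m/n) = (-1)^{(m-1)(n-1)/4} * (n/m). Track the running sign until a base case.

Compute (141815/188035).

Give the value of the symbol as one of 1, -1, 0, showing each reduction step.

0

reciprocity: (141815/188035) = -1·(188035/141815) since 141815 mod 4 = 3, 188035 mod 4 = 3; sign now -1
(188035/141815) = (46220/141815)   [reduce mod 141815]
46220 = 2^2·11555; (2/141815) = +1 since 141815 mod 8 = 7, so (46220/141815) = (+1)^2·(11555/141815); sign now -1
reciprocity: (11555/141815) = -1·(141815/11555) since 11555 mod 4 = 3, 141815 mod 4 = 3; sign now +1
(141815/11555) = (3155/11555)   [reduce mod 11555]
reciprocity: (3155/11555) = -1·(11555/3155) since 3155 mod 4 = 3, 11555 mod 4 = 3; sign now -1
(11555/3155) = (2090/3155)   [reduce mod 3155]
2090 = 2^1·1045; (2/3155) = -1 since 3155 mod 8 = 3, so (2090/3155) = (-1)^1·(1045/3155); sign now +1
reciprocity: (1045/3155) = +1·(3155/1045) since 1045 mod 4 = 1, 3155 mod 4 = 3; sign now +1
(3155/1045) = (20/1045)   [reduce mod 1045]
20 = 2^2·5; (2/1045) = -1 since 1045 mod 8 = 5, so (20/1045) = (-1)^2·(5/1045); sign now +1
reciprocity: (5/1045) = +1·(1045/5) since 5 mod 4 = 1, 1045 mod 4 = 1; sign now +1
(1045/5) = (0/5)   [reduce mod 5]
(0/5) = 0   [gcd(a, n) > 1]; final value = 0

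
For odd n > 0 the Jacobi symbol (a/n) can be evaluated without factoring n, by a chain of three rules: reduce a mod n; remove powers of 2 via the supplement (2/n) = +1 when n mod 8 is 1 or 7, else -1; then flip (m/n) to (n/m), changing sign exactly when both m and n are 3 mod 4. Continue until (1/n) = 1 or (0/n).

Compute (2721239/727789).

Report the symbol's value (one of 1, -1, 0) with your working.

-1

(2721239/727789) = (537872/727789)   [reduce mod 727789]
537872 = 2^4·33617; (2/727789) = -1 since 727789 mod 8 = 5, so (537872/727789) = (-1)^4·(33617/727789); sign now +1
reciprocity: (33617/727789) = +1·(727789/33617) since 33617 mod 4 = 1, 727789 mod 4 = 1; sign now +1
(727789/33617) = (21832/33617)   [reduce mod 33617]
21832 = 2^3·2729; (2/33617) = +1 since 33617 mod 8 = 1, so (21832/33617) = (+1)^3·(2729/33617); sign now +1
reciprocity: (2729/33617) = +1·(33617/2729) since 2729 mod 4 = 1, 33617 mod 4 = 1; sign now +1
(33617/2729) = (869/2729)   [reduce mod 2729]
reciprocity: (869/2729) = +1·(2729/869) since 869 mod 4 = 1, 2729 mod 4 = 1; sign now +1
(2729/869) = (122/869)   [reduce mod 869]
122 = 2^1·61; (2/869) = -1 since 869 mod 8 = 5, so (122/869) = (-1)^1·(61/869); sign now -1
reciprocity: (61/869) = +1·(869/61) since 61 mod 4 = 1, 869 mod 4 = 1; sign now -1
(869/61) = (15/61)   [reduce mod 61]
reciprocity: (15/61) = +1·(61/15) since 15 mod 4 = 3, 61 mod 4 = 1; sign now -1
(61/15) = (1/15)   [reduce mod 15]
(1/15) = 1; final value = sign = -1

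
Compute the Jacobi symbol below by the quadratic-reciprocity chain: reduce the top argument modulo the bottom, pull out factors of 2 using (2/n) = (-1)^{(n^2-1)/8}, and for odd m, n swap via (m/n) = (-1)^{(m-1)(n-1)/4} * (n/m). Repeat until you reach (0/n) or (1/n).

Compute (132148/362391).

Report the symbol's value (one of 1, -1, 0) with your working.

factor out 2^2: 132148 = 2^2·33037; with 362391 mod 8 = 7, (2/362391) = +1; sign now +1; continue with (33037/362391)
flip (33037/362391) -> (362391/33037): both odd, 33037 mod 4 = 1, 362391 mod 4 = 3, so the flip contributes +1; sign now +1
(362391/33037): 362391 mod 33037 = 32021, so (362391/33037) = (32021/33037)
flip (32021/33037) -> (33037/32021): both odd, 32021 mod 4 = 1, 33037 mod 4 = 1, so the flip contributes +1; sign now +1
(33037/32021): 33037 mod 32021 = 1016, so (33037/32021) = (1016/32021)
factor out 2^3: 1016 = 2^3·127; with 32021 mod 8 = 5, (2/32021) = -1; sign now -1; continue with (127/32021)
flip (127/32021) -> (32021/127): both odd, 127 mod 4 = 3, 32021 mod 4 = 1, so the flip contributes +1; sign now -1
(32021/127): 32021 mod 127 = 17, so (32021/127) = (17/127)
flip (17/127) -> (127/17): both odd, 17 mod 4 = 1, 127 mod 4 = 3, so the flip contributes +1; sign now -1
(127/17): 127 mod 17 = 8, so (127/17) = (8/17)
factor out 2^3: 8 = 2^3·1; with 17 mod 8 = 1, (2/17) = +1; sign now -1; continue with (1/17)
reached (1/17) = 1, so the symbol is -1

-1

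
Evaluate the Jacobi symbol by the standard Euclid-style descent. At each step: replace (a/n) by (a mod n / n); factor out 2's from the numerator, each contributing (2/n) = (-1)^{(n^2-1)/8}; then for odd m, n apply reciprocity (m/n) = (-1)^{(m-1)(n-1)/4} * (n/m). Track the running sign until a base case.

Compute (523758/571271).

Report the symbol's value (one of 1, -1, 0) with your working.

factor out 2^1: 523758 = 2^1·261879; with 571271 mod 8 = 7, (2/571271) = +1; sign now +1; continue with (261879/571271)
flip (261879/571271) -> (571271/261879): both odd, 261879 mod 4 = 3, 571271 mod 4 = 3, so the flip contributes -1; sign now -1
(571271/261879): 571271 mod 261879 = 47513, so (571271/261879) = (47513/261879)
flip (47513/261879) -> (261879/47513): both odd, 47513 mod 4 = 1, 261879 mod 4 = 3, so the flip contributes +1; sign now -1
(261879/47513): 261879 mod 47513 = 24314, so (261879/47513) = (24314/47513)
factor out 2^1: 24314 = 2^1·12157; with 47513 mod 8 = 1, (2/47513) = +1; sign now -1; continue with (12157/47513)
flip (12157/47513) -> (47513/12157): both odd, 12157 mod 4 = 1, 47513 mod 4 = 1, so the flip contributes +1; sign now -1
(47513/12157): 47513 mod 12157 = 11042, so (47513/12157) = (11042/12157)
factor out 2^1: 11042 = 2^1·5521; with 12157 mod 8 = 5, (2/12157) = -1; sign now +1; continue with (5521/12157)
flip (5521/12157) -> (12157/5521): both odd, 5521 mod 4 = 1, 12157 mod 4 = 1, so the flip contributes +1; sign now +1
(12157/5521): 12157 mod 5521 = 1115, so (12157/5521) = (1115/5521)
flip (1115/5521) -> (5521/1115): both odd, 1115 mod 4 = 3, 5521 mod 4 = 1, so the flip contributes +1; sign now +1
(5521/1115): 5521 mod 1115 = 1061, so (5521/1115) = (1061/1115)
flip (1061/1115) -> (1115/1061): both odd, 1061 mod 4 = 1, 1115 mod 4 = 3, so the flip contributes +1; sign now +1
(1115/1061): 1115 mod 1061 = 54, so (1115/1061) = (54/1061)
factor out 2^1: 54 = 2^1·27; with 1061 mod 8 = 5, (2/1061) = -1; sign now -1; continue with (27/1061)
flip (27/1061) -> (1061/27): both odd, 27 mod 4 = 3, 1061 mod 4 = 1, so the flip contributes +1; sign now -1
(1061/27): 1061 mod 27 = 8, so (1061/27) = (8/27)
factor out 2^3: 8 = 2^3·1; with 27 mod 8 = 3, (2/27) = -1; sign now +1; continue with (1/27)
reached (1/27) = 1, so the symbol is +1

1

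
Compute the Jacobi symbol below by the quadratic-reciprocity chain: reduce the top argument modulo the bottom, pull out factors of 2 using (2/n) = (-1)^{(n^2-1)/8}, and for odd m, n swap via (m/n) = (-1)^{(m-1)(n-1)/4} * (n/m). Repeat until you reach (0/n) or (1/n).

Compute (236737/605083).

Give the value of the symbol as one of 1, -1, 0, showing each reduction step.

reciprocity: (236737/605083) = +1·(605083/236737) since 236737 mod 4 = 1, 605083 mod 4 = 3; sign now +1
(605083/236737) = (131609/236737)   [reduce mod 236737]
reciprocity: (131609/236737) = +1·(236737/131609) since 131609 mod 4 = 1, 236737 mod 4 = 1; sign now +1
(236737/131609) = (105128/131609)   [reduce mod 131609]
105128 = 2^3·13141; (2/131609) = +1 since 131609 mod 8 = 1, so (105128/131609) = (+1)^3·(13141/131609); sign now +1
reciprocity: (13141/131609) = +1·(131609/13141) since 13141 mod 4 = 1, 131609 mod 4 = 1; sign now +1
(131609/13141) = (199/13141)   [reduce mod 13141]
reciprocity: (199/13141) = +1·(13141/199) since 199 mod 4 = 3, 13141 mod 4 = 1; sign now +1
(13141/199) = (7/199)   [reduce mod 199]
reciprocity: (7/199) = -1·(199/7) since 7 mod 4 = 3, 199 mod 4 = 3; sign now -1
(199/7) = (3/7)   [reduce mod 7]
reciprocity: (3/7) = -1·(7/3) since 3 mod 4 = 3, 7 mod 4 = 3; sign now +1
(7/3) = (1/3)   [reduce mod 3]
(1/3) = 1; final value = sign = +1

1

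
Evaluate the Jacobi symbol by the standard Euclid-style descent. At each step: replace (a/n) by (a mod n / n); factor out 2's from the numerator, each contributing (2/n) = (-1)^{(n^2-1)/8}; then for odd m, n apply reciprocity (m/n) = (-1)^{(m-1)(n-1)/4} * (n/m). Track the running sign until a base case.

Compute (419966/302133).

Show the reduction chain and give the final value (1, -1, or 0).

(419966/302133) = (117833/302133)   [reduce mod 302133]
reciprocity: (117833/302133) = +1·(302133/117833) since 117833 mod 4 = 1, 302133 mod 4 = 1; sign now +1
(302133/117833) = (66467/117833)   [reduce mod 117833]
reciprocity: (66467/117833) = +1·(117833/66467) since 66467 mod 4 = 3, 117833 mod 4 = 1; sign now +1
(117833/66467) = (51366/66467)   [reduce mod 66467]
51366 = 2^1·25683; (2/66467) = -1 since 66467 mod 8 = 3, so (51366/66467) = (-1)^1·(25683/66467); sign now -1
reciprocity: (25683/66467) = -1·(66467/25683) since 25683 mod 4 = 3, 66467 mod 4 = 3; sign now +1
(66467/25683) = (15101/25683)   [reduce mod 25683]
reciprocity: (15101/25683) = +1·(25683/15101) since 15101 mod 4 = 1, 25683 mod 4 = 3; sign now +1
(25683/15101) = (10582/15101)   [reduce mod 15101]
10582 = 2^1·5291; (2/15101) = -1 since 15101 mod 8 = 5, so (10582/15101) = (-1)^1·(5291/15101); sign now -1
reciprocity: (5291/15101) = +1·(15101/5291) since 5291 mod 4 = 3, 15101 mod 4 = 1; sign now -1
(15101/5291) = (4519/5291)   [reduce mod 5291]
reciprocity: (4519/5291) = -1·(5291/4519) since 4519 mod 4 = 3, 5291 mod 4 = 3; sign now +1
(5291/4519) = (772/4519)   [reduce mod 4519]
772 = 2^2·193; (2/4519) = +1 since 4519 mod 8 = 7, so (772/4519) = (+1)^2·(193/4519); sign now +1
reciprocity: (193/4519) = +1·(4519/193) since 193 mod 4 = 1, 4519 mod 4 = 3; sign now +1
(4519/193) = (80/193)   [reduce mod 193]
80 = 2^4·5; (2/193) = +1 since 193 mod 8 = 1, so (80/193) = (+1)^4·(5/193); sign now +1
reciprocity: (5/193) = +1·(193/5) since 5 mod 4 = 1, 193 mod 4 = 1; sign now +1
(193/5) = (3/5)   [reduce mod 5]
reciprocity: (3/5) = +1·(5/3) since 3 mod 4 = 3, 5 mod 4 = 1; sign now +1
(5/3) = (2/3)   [reduce mod 3]
2 = 2^1·1; (2/3) = -1 since 3 mod 8 = 3, so (2/3) = (-1)^1·(1/3); sign now -1
(1/3) = 1; final value = sign = -1

-1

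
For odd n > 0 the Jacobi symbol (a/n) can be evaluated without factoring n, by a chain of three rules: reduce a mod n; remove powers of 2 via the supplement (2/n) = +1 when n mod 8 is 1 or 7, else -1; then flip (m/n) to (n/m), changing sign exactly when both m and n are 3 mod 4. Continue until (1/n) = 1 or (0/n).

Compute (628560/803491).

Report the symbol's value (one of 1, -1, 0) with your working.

628560 = 2^4·39285; (2/803491) = -1 since 803491 mod 8 = 3, so (628560/803491) = (-1)^4·(39285/803491); sign now +1
reciprocity: (39285/803491) = +1·(803491/39285) since 39285 mod 4 = 1, 803491 mod 4 = 3; sign now +1
(803491/39285) = (17791/39285)   [reduce mod 39285]
reciprocity: (17791/39285) = +1·(39285/17791) since 17791 mod 4 = 3, 39285 mod 4 = 1; sign now +1
(39285/17791) = (3703/17791)   [reduce mod 17791]
reciprocity: (3703/17791) = -1·(17791/3703) since 3703 mod 4 = 3, 17791 mod 4 = 3; sign now -1
(17791/3703) = (2979/3703)   [reduce mod 3703]
reciprocity: (2979/3703) = -1·(3703/2979) since 2979 mod 4 = 3, 3703 mod 4 = 3; sign now +1
(3703/2979) = (724/2979)   [reduce mod 2979]
724 = 2^2·181; (2/2979) = -1 since 2979 mod 8 = 3, so (724/2979) = (-1)^2·(181/2979); sign now +1
reciprocity: (181/2979) = +1·(2979/181) since 181 mod 4 = 1, 2979 mod 4 = 3; sign now +1
(2979/181) = (83/181)   [reduce mod 181]
reciprocity: (83/181) = +1·(181/83) since 83 mod 4 = 3, 181 mod 4 = 1; sign now +1
(181/83) = (15/83)   [reduce mod 83]
reciprocity: (15/83) = -1·(83/15) since 15 mod 4 = 3, 83 mod 4 = 3; sign now -1
(83/15) = (8/15)   [reduce mod 15]
8 = 2^3·1; (2/15) = +1 since 15 mod 8 = 7, so (8/15) = (+1)^3·(1/15); sign now -1
(1/15) = 1; final value = sign = -1

-1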